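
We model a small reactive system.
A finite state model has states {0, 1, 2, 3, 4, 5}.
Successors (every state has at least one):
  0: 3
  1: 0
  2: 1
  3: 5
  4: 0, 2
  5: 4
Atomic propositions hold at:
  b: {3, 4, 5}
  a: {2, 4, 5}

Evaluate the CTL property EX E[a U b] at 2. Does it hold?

No

E[a U b]: least fixpoint, start Z0 = Sat(b) = {3, 4, 5}, add states in Sat(a) with some successor in Z. Already a fixed point.
Sat(E[a U b]) = {3, 4, 5}
Sat(EX E[a U b]) = {s : some successor in {3, 4, 5}} = {0, 3, 5}
2 ∉ Sat(EX E[a U b]) = {0, 3, 5}, so the formula does not hold at 2.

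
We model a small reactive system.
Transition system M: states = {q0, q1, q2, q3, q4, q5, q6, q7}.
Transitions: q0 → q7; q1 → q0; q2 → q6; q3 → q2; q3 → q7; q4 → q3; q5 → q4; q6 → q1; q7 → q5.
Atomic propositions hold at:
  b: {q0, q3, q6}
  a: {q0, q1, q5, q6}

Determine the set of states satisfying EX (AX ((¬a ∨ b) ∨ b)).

Sat(¬a) = {q2, q3, q4, q7}
Sat(¬a ∨ b) = {q0, q2, q3, q4, q6, q7}
Sat((¬a ∨ b) ∨ b) = {q0, q2, q3, q4, q6, q7}
Sat(AX ((¬a ∨ b) ∨ b)) = {s : every successor in {q0, q2, q3, q4, q6, q7}} = {q0, q1, q2, q3, q4, q5}
Sat(EX (AX ((¬a ∨ b) ∨ b))) = {s : some successor in {q0, q1, q2, q3, q4, q5}} = {q1, q3, q4, q5, q6, q7}

{q1, q3, q4, q5, q6, q7}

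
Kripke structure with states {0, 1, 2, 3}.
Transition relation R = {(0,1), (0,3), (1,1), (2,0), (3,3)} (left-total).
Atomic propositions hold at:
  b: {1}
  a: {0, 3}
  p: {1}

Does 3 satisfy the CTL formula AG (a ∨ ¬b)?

Sat(¬b) = {0, 2, 3}
Sat(a ∨ ¬b) = {0, 2, 3}
AG (a ∨ ¬b): greatest fixpoint, start Z0 = {0, 2, 3}, keep only states in Sat with every successor in Z. Z1 = {2, 3}; Z2 = {3}; fixed.
Sat(AG (a ∨ ¬b)) = {3}
3 ∈ Sat(AG (a ∨ ¬b)) = {3}, so the formula holds at 3.

Yes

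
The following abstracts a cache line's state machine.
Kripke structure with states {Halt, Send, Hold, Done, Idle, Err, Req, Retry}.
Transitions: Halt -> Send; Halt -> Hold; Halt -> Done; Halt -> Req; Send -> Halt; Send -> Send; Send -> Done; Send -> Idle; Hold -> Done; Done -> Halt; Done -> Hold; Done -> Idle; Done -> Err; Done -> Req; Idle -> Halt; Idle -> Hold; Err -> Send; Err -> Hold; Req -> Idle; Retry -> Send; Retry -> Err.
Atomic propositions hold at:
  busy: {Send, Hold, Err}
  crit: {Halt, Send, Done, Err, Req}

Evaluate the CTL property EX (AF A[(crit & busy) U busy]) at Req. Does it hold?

No

Sat(crit & busy) = {Send, Err}
A[(crit & busy) U busy]: least fixpoint, start Z0 = Sat(busy) = {Send, Hold, Err}, add states in Sat(crit & busy) with every successor in Z. Already a fixed point.
Sat(A[(crit & busy) U busy]) = {Send, Hold, Err}
AF A[(crit & busy) U busy]: least fixpoint, start Z0 = {Send, Hold, Err}, add states with every successor in Z. Z1 = {Send, Hold, Err, Retry}; fixed.
Sat(AF A[(crit & busy) U busy]) = {Send, Hold, Err, Retry}
Sat(EX (AF A[(crit & busy) U busy])) = {s : some successor in {Send, Hold, Err, Retry}} = {Halt, Send, Done, Idle, Err, Retry}
Req ∉ Sat(EX (AF A[(crit & busy) U busy])) = {Halt, Send, Done, Idle, Err, Retry}, so the formula does not hold at Req.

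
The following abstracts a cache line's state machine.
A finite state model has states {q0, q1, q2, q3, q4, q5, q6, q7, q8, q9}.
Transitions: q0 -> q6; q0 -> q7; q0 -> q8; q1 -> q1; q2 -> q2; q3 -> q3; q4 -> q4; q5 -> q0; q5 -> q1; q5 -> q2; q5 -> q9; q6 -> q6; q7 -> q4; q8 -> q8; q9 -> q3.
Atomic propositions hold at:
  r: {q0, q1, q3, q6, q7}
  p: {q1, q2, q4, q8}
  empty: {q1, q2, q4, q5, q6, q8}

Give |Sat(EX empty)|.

8

Sat(EX empty) = {s : some successor in {q1, q2, q4, q5, q6, q8}} = {q0, q1, q2, q4, q5, q6, q7, q8}
|Sat(EX empty)| = |{q0, q1, q2, q4, q5, q6, q7, q8}| = 8.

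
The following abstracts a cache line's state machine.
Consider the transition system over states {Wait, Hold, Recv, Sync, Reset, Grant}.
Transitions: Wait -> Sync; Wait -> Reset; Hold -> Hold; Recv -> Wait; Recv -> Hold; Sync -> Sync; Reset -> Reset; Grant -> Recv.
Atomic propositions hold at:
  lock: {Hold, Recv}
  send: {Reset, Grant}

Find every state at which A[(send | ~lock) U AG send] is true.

{Reset}

Sat(~lock) = {Wait, Sync, Reset, Grant}
Sat(send | ~lock) = {Wait, Sync, Reset, Grant}
AG send: greatest fixpoint, start Z0 = {Reset, Grant}, keep only states in Sat with every successor in Z. Z1 = {Reset}; fixed.
Sat(AG send) = {Reset}
A[(send | ~lock) U AG send]: least fixpoint, start Z0 = Sat(AG send) = {Reset}, add states in Sat(send | ~lock) with every successor in Z. Already a fixed point.
Sat(A[(send | ~lock) U AG send]) = {Reset}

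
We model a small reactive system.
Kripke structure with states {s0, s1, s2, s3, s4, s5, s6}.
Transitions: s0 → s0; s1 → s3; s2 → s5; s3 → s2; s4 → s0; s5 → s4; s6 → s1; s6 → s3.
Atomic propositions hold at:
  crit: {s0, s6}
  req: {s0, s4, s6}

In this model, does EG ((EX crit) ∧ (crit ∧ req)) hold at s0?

Yes

Sat(EX crit) = {s : some successor in {s0, s6}} = {s0, s4}
Sat(crit ∧ req) = {s0, s6}
Sat((EX crit) ∧ (crit ∧ req)) = {s0}
EG ((EX crit) ∧ (crit ∧ req)): greatest fixpoint, start Z0 = {s0}, keep only states in Sat with some successor in Z. Already a fixed point.
Sat(EG ((EX crit) ∧ (crit ∧ req))) = {s0}
s0 ∈ Sat(EG ((EX crit) ∧ (crit ∧ req))) = {s0}, so the formula holds at s0.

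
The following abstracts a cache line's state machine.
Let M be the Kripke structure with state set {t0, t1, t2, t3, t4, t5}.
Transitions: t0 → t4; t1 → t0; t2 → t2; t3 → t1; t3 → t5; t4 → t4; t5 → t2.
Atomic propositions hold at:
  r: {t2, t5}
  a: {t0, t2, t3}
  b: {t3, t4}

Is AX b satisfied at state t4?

Yes

Sat(AX b) = {s : every successor in {t3, t4}} = {t0, t4}
t4 ∈ Sat(AX b) = {t0, t4}, so the formula holds at t4.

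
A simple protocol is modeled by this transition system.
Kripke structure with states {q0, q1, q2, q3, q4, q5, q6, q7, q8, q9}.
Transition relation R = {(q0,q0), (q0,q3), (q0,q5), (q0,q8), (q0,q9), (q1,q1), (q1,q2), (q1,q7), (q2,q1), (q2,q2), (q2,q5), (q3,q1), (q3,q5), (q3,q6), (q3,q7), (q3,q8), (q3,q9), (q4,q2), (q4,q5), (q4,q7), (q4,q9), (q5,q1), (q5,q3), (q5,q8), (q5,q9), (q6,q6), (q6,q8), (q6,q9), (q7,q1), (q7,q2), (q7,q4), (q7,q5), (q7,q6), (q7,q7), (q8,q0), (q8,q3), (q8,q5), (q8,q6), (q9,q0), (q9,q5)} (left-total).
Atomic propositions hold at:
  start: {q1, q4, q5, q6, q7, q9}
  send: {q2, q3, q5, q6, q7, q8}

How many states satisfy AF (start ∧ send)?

3

Sat(start ∧ send) = {q5, q6, q7}
AF (start ∧ send): least fixpoint, start Z0 = {q5, q6, q7}, add states with every successor in Z. Already a fixed point.
Sat(AF (start ∧ send)) = {q5, q6, q7}
|Sat(AF (start ∧ send))| = |{q5, q6, q7}| = 3.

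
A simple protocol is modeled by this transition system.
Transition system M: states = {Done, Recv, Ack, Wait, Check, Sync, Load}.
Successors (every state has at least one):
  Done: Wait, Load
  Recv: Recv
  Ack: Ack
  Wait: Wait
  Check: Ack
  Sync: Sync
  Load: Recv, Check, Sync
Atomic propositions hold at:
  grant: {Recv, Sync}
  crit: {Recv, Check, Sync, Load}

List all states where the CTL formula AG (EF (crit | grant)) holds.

Sat(crit | grant) = {Recv, Check, Sync, Load}
EF (crit | grant): least fixpoint, start Z0 = {Recv, Check, Sync, Load}, add states with some successor in Z. Z1 = {Done, Recv, Check, Sync, Load}; fixed.
Sat(EF (crit | grant)) = {Done, Recv, Check, Sync, Load}
AG (EF (crit | grant)): greatest fixpoint, start Z0 = {Done, Recv, Check, Sync, Load}, keep only states in Sat with every successor in Z. Z1 = {Recv, Sync, Load}; Z2 = {Recv, Sync}; fixed.
Sat(AG (EF (crit | grant))) = {Recv, Sync}

{Recv, Sync}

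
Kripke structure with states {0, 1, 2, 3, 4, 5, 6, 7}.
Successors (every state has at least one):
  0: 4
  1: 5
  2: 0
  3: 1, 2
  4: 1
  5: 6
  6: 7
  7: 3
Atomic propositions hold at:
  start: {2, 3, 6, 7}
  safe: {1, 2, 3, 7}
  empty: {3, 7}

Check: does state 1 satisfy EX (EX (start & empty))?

No

Sat(start & empty) = {3, 7}
Sat(EX (start & empty)) = {s : some successor in {3, 7}} = {6, 7}
Sat(EX (EX (start & empty))) = {s : some successor in {6, 7}} = {5, 6}
1 ∉ Sat(EX (EX (start & empty))) = {5, 6}, so the formula does not hold at 1.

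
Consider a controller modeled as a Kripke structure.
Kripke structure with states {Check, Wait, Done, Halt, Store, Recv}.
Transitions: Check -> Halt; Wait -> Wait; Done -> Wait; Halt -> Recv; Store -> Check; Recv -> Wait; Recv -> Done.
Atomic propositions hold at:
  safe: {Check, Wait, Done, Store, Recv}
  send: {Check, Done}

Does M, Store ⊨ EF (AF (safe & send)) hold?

Yes

Sat(safe & send) = {Check, Done}
AF (safe & send): least fixpoint, start Z0 = {Check, Done}, add states with every successor in Z. Z1 = {Check, Done, Store}; fixed.
Sat(AF (safe & send)) = {Check, Done, Store}
EF (AF (safe & send)): least fixpoint, start Z0 = {Check, Done, Store}, add states with some successor in Z. Z1 = {Check, Done, Store, Recv}; Z2 = {Check, Done, Halt, Store, Recv}; fixed.
Sat(EF (AF (safe & send))) = {Check, Done, Halt, Store, Recv}
Store ∈ Sat(EF (AF (safe & send))) = {Check, Done, Halt, Store, Recv}, so the formula holds at Store.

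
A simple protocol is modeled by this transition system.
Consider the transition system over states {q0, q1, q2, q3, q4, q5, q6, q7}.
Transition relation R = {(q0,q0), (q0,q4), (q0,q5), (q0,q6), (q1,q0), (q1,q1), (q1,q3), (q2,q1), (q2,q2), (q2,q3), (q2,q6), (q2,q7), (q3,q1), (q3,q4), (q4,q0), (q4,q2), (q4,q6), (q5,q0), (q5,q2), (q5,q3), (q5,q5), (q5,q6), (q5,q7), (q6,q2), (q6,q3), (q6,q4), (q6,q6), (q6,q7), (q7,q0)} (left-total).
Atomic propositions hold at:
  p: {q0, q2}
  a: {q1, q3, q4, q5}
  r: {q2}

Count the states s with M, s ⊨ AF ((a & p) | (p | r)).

3

Sat(a & p) = ∅
Sat(p | r) = {q0, q2}
Sat((a & p) | (p | r)) = {q0, q2}
AF ((a & p) | (p | r)): least fixpoint, start Z0 = {q0, q2}, add states with every successor in Z. Z1 = {q0, q2, q7}; fixed.
Sat(AF ((a & p) | (p | r))) = {q0, q2, q7}
|Sat(AF ((a & p) | (p | r)))| = |{q0, q2, q7}| = 3.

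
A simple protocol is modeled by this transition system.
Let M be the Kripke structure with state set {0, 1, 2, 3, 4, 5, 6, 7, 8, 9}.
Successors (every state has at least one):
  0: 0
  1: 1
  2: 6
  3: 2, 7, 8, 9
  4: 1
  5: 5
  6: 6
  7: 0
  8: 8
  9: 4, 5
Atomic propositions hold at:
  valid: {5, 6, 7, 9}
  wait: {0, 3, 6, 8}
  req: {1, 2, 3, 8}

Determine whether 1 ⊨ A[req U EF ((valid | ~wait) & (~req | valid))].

Sat(~wait) = {1, 2, 4, 5, 7, 9}
Sat(valid | ~wait) = {1, 2, 4, 5, 6, 7, 9}
Sat(~req) = {0, 4, 5, 6, 7, 9}
Sat(~req | valid) = {0, 4, 5, 6, 7, 9}
Sat((valid | ~wait) & (~req | valid)) = {4, 5, 6, 7, 9}
EF ((valid | ~wait) & (~req | valid)): least fixpoint, start Z0 = {4, 5, 6, 7, 9}, add states with some successor in Z. Z1 = {2, 3, 4, 5, 6, 7, 9}; fixed.
Sat(EF ((valid | ~wait) & (~req | valid))) = {2, 3, 4, 5, 6, 7, 9}
A[req U EF ((valid | ~wait) & (~req | valid))]: least fixpoint, start Z0 = Sat(EF ((valid | ~wait) & (~req | valid))) = {2, 3, 4, 5, 6, 7, 9}, add states in Sat(req) with every successor in Z. Already a fixed point.
Sat(A[req U EF ((valid | ~wait) & (~req | valid))]) = {2, 3, 4, 5, 6, 7, 9}
1 ∉ Sat(A[req U EF ((valid | ~wait) & (~req | valid))]) = {2, 3, 4, 5, 6, 7, 9}, so the formula does not hold at 1.

No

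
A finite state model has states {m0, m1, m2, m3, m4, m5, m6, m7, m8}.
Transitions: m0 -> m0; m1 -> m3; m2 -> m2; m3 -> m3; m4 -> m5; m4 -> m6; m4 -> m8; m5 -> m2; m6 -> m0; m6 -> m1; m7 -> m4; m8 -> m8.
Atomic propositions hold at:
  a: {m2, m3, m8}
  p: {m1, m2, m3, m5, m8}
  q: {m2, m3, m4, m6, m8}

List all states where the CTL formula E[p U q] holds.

E[p U q]: least fixpoint, start Z0 = Sat(q) = {m2, m3, m4, m6, m8}, add states in Sat(p) with some successor in Z. Z1 = {m1, m2, m3, m4, m5, m6, m8}; fixed.
Sat(E[p U q]) = {m1, m2, m3, m4, m5, m6, m8}

{m1, m2, m3, m4, m5, m6, m8}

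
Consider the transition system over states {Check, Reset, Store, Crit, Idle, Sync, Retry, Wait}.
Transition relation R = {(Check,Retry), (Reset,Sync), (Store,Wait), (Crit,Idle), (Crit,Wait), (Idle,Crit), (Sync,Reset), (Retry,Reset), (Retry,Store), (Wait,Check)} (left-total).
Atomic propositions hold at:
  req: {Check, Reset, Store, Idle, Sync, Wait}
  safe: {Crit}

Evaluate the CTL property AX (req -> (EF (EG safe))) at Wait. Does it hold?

EG safe: greatest fixpoint, start Z0 = {Crit}, keep only states in Sat with some successor in Z. Z1 = ∅; fixed.
Sat(EG safe) = ∅
EF (EG safe): least fixpoint, start Z0 = ∅, add states with some successor in Z. Already a fixed point.
Sat(EF (EG safe)) = ∅
Sat(req -> (EF (EG safe))) = {Crit, Retry}
Sat(AX (req -> (EF (EG safe)))) = {s : every successor in {Crit, Retry}} = {Check, Idle}
Wait ∉ Sat(AX (req -> (EF (EG safe)))) = {Check, Idle}, so the formula does not hold at Wait.

No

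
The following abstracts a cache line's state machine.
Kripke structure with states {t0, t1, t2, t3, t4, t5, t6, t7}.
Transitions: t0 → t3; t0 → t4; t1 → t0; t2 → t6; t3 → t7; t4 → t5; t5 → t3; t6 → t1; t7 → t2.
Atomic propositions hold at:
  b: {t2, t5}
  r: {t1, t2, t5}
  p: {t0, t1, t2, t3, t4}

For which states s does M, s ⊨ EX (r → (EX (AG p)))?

AG p: greatest fixpoint, start Z0 = {t0, t1, t2, t3, t4}, keep only states in Sat with every successor in Z. Z1 = {t0, t1}; Z2 = {t1}; Z3 = ∅; fixed.
Sat(AG p) = ∅
Sat(EX (AG p)) = {s : some successor in ∅} = ∅
Sat(r → (EX (AG p))) = {t0, t3, t4, t6, t7}
Sat(EX (r → (EX (AG p)))) = {s : some successor in {t0, t3, t4, t6, t7}} = {t0, t1, t2, t3, t5}

{t0, t1, t2, t3, t5}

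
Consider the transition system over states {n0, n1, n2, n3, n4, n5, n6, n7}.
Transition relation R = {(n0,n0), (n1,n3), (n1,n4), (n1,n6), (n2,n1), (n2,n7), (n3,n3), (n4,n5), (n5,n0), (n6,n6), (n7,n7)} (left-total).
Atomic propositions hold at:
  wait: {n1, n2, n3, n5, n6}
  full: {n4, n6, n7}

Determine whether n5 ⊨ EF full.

EF full: least fixpoint, start Z0 = {n4, n6, n7}, add states with some successor in Z. Z1 = {n1, n2, n4, n6, n7}; fixed.
Sat(EF full) = {n1, n2, n4, n6, n7}
n5 ∉ Sat(EF full) = {n1, n2, n4, n6, n7}, so the formula does not hold at n5.

No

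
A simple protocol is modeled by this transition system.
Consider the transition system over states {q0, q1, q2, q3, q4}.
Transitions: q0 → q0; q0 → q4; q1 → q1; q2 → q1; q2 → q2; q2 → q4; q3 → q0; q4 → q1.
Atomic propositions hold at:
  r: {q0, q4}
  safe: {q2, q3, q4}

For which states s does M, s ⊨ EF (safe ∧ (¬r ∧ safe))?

Sat(¬r) = {q1, q2, q3}
Sat(¬r ∧ safe) = {q2, q3}
Sat(safe ∧ (¬r ∧ safe)) = {q2, q3}
EF (safe ∧ (¬r ∧ safe)): least fixpoint, start Z0 = {q2, q3}, add states with some successor in Z. Already a fixed point.
Sat(EF (safe ∧ (¬r ∧ safe))) = {q2, q3}

{q2, q3}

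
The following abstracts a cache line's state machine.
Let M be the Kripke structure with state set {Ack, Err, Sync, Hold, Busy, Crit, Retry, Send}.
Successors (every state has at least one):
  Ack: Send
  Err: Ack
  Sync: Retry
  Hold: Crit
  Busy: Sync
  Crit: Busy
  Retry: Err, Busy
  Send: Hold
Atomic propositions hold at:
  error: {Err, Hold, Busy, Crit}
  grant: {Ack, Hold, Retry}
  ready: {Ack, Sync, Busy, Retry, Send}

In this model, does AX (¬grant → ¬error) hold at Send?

Sat(¬grant) = {Err, Sync, Busy, Crit, Send}
Sat(¬error) = {Ack, Sync, Retry, Send}
Sat(¬grant → ¬error) = {Ack, Sync, Hold, Retry, Send}
Sat(AX (¬grant → ¬error)) = {s : every successor in {Ack, Sync, Hold, Retry, Send}} = {Ack, Err, Sync, Busy, Send}
Send ∈ Sat(AX (¬grant → ¬error)) = {Ack, Err, Sync, Busy, Send}, so the formula holds at Send.

Yes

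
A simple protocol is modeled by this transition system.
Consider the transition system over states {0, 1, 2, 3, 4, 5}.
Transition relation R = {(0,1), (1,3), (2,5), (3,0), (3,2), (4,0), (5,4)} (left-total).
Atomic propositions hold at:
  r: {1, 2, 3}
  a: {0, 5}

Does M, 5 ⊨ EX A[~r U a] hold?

Yes

Sat(~r) = {0, 4, 5}
A[~r U a]: least fixpoint, start Z0 = Sat(a) = {0, 5}, add states in Sat(~r) with every successor in Z. Z1 = {0, 4, 5}; fixed.
Sat(A[~r U a]) = {0, 4, 5}
Sat(EX A[~r U a]) = {s : some successor in {0, 4, 5}} = {2, 3, 4, 5}
5 ∈ Sat(EX A[~r U a]) = {2, 3, 4, 5}, so the formula holds at 5.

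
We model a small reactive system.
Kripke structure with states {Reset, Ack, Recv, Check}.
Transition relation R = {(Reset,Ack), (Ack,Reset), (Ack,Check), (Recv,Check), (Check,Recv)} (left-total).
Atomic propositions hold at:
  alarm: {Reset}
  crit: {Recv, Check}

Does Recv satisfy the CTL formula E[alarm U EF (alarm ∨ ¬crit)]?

No

Sat(¬crit) = {Reset, Ack}
Sat(alarm ∨ ¬crit) = {Reset, Ack}
EF (alarm ∨ ¬crit): least fixpoint, start Z0 = {Reset, Ack}, add states with some successor in Z. Already a fixed point.
Sat(EF (alarm ∨ ¬crit)) = {Reset, Ack}
E[alarm U EF (alarm ∨ ¬crit)]: least fixpoint, start Z0 = Sat(EF (alarm ∨ ¬crit)) = {Reset, Ack}, add states in Sat(alarm) with some successor in Z. Already a fixed point.
Sat(E[alarm U EF (alarm ∨ ¬crit)]) = {Reset, Ack}
Recv ∉ Sat(E[alarm U EF (alarm ∨ ¬crit)]) = {Reset, Ack}, so the formula does not hold at Recv.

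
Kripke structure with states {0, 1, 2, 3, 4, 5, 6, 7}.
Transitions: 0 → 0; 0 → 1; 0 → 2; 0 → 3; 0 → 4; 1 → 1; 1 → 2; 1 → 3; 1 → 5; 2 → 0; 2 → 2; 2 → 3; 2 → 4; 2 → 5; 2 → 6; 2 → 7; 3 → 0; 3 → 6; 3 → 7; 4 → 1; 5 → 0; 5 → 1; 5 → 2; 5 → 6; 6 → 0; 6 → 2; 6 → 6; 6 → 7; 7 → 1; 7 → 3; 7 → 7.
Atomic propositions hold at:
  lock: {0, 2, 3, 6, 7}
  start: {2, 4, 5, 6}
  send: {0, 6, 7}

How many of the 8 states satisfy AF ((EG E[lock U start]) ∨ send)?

E[lock U start]: least fixpoint, start Z0 = Sat(start) = {2, 4, 5, 6}, add states in Sat(lock) with some successor in Z. Z1 = {0, 2, 3, 4, 5, 6}; Z2 = {0, 2, 3, 4, 5, 6, 7}; fixed.
Sat(E[lock U start]) = {0, 2, 3, 4, 5, 6, 7}
EG E[lock U start]: greatest fixpoint, start Z0 = {0, 2, 3, 4, 5, 6, 7}, keep only states in Sat with some successor in Z. Z1 = {0, 2, 3, 5, 6, 7}; fixed.
Sat(EG E[lock U start]) = {0, 2, 3, 5, 6, 7}
Sat((EG E[lock U start]) ∨ send) = {0, 2, 3, 5, 6, 7}
AF ((EG E[lock U start]) ∨ send): least fixpoint, start Z0 = {0, 2, 3, 5, 6, 7}, add states with every successor in Z. Already a fixed point.
Sat(AF ((EG E[lock U start]) ∨ send)) = {0, 2, 3, 5, 6, 7}
|Sat(AF ((EG E[lock U start]) ∨ send))| = |{0, 2, 3, 5, 6, 7}| = 6.

6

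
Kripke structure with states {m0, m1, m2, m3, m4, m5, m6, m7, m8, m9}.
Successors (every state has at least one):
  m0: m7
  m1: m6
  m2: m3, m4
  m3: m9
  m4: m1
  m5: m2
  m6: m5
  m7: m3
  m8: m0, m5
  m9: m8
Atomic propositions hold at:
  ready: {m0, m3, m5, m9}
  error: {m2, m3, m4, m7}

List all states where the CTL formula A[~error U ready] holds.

Sat(~error) = {m0, m1, m5, m6, m8, m9}
A[~error U ready]: least fixpoint, start Z0 = Sat(ready) = {m0, m3, m5, m9}, add states in Sat(~error) with every successor in Z. Z1 = {m0, m3, m5, m6, m8, m9}; Z2 = {m0, m1, m3, m5, m6, m8, m9}; fixed.
Sat(A[~error U ready]) = {m0, m1, m3, m5, m6, m8, m9}

{m0, m1, m3, m5, m6, m8, m9}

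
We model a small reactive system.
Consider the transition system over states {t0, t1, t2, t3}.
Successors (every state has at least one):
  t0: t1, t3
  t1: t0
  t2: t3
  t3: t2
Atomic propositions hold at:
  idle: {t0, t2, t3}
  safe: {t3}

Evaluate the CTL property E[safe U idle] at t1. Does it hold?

E[safe U idle]: least fixpoint, start Z0 = Sat(idle) = {t0, t2, t3}, add states in Sat(safe) with some successor in Z. Already a fixed point.
Sat(E[safe U idle]) = {t0, t2, t3}
t1 ∉ Sat(E[safe U idle]) = {t0, t2, t3}, so the formula does not hold at t1.

No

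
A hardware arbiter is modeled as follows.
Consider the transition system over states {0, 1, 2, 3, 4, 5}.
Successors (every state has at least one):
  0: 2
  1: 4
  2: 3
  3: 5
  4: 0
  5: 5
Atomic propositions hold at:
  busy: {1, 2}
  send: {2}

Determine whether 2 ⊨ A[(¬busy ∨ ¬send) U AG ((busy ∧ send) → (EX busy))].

No

Sat(¬busy) = {0, 3, 4, 5}
Sat(¬send) = {0, 1, 3, 4, 5}
Sat(¬busy ∨ ¬send) = {0, 1, 3, 4, 5}
Sat(busy ∧ send) = {2}
Sat(EX busy) = {s : some successor in {1, 2}} = {0}
Sat((busy ∧ send) → (EX busy)) = {0, 1, 3, 4, 5}
AG ((busy ∧ send) → (EX busy)): greatest fixpoint, start Z0 = {0, 1, 3, 4, 5}, keep only states in Sat with every successor in Z. Z1 = {1, 3, 4, 5}; Z2 = {1, 3, 5}; Z3 = {3, 5}; fixed.
Sat(AG ((busy ∧ send) → (EX busy))) = {3, 5}
A[(¬busy ∨ ¬send) U AG ((busy ∧ send) → (EX busy))]: least fixpoint, start Z0 = Sat(AG ((busy ∧ send) → (EX busy))) = {3, 5}, add states in Sat(¬busy ∨ ¬send) with every successor in Z. Already a fixed point.
Sat(A[(¬busy ∨ ¬send) U AG ((busy ∧ send) → (EX busy))]) = {3, 5}
2 ∉ Sat(A[(¬busy ∨ ¬send) U AG ((busy ∧ send) → (EX busy))]) = {3, 5}, so the formula does not hold at 2.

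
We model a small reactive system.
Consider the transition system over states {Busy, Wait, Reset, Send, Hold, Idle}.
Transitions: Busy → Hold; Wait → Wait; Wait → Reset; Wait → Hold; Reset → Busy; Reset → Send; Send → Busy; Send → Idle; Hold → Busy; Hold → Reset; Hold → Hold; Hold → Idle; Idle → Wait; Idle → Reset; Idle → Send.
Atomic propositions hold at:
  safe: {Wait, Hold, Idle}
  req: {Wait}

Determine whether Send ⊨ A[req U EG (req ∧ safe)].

No

Sat(req ∧ safe) = {Wait}
EG (req ∧ safe): greatest fixpoint, start Z0 = {Wait}, keep only states in Sat with some successor in Z. Already a fixed point.
Sat(EG (req ∧ safe)) = {Wait}
A[req U EG (req ∧ safe)]: least fixpoint, start Z0 = Sat(EG (req ∧ safe)) = {Wait}, add states in Sat(req) with every successor in Z. Already a fixed point.
Sat(A[req U EG (req ∧ safe)]) = {Wait}
Send ∉ Sat(A[req U EG (req ∧ safe)]) = {Wait}, so the formula does not hold at Send.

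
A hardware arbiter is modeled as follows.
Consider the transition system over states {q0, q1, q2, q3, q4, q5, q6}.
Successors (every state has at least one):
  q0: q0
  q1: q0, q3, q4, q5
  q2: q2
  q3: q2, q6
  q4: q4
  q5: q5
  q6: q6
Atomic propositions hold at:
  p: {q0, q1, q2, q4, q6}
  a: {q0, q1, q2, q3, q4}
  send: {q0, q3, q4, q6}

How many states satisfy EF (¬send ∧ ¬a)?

Sat(¬send) = {q1, q2, q5}
Sat(¬a) = {q5, q6}
Sat(¬send ∧ ¬a) = {q5}
EF (¬send ∧ ¬a): least fixpoint, start Z0 = {q5}, add states with some successor in Z. Z1 = {q1, q5}; fixed.
Sat(EF (¬send ∧ ¬a)) = {q1, q5}
|Sat(EF (¬send ∧ ¬a))| = |{q1, q5}| = 2.

2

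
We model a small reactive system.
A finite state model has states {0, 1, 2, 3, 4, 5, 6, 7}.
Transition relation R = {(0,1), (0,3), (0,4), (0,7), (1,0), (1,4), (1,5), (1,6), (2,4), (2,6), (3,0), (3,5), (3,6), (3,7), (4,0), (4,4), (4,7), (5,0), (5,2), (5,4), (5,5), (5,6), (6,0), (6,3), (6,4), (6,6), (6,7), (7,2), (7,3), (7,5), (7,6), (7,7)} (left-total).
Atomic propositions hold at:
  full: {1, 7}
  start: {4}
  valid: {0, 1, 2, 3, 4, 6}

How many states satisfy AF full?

AF full: least fixpoint, start Z0 = {1, 7}, add states with every successor in Z. Already a fixed point.
Sat(AF full) = {1, 7}
|Sat(AF full)| = |{1, 7}| = 2.

2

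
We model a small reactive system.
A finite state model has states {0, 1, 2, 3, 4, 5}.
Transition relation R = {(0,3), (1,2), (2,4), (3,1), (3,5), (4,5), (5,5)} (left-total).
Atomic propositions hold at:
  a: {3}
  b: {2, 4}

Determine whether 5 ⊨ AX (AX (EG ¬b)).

Sat(¬b) = {0, 1, 3, 5}
EG ¬b: greatest fixpoint, start Z0 = {0, 1, 3, 5}, keep only states in Sat with some successor in Z. Z1 = {0, 3, 5}; fixed.
Sat(EG ¬b) = {0, 3, 5}
Sat(AX (EG ¬b)) = {s : every successor in {0, 3, 5}} = {0, 4, 5}
Sat(AX (AX (EG ¬b))) = {s : every successor in {0, 4, 5}} = {2, 4, 5}
5 ∈ Sat(AX (AX (EG ¬b))) = {2, 4, 5}, so the formula holds at 5.

Yes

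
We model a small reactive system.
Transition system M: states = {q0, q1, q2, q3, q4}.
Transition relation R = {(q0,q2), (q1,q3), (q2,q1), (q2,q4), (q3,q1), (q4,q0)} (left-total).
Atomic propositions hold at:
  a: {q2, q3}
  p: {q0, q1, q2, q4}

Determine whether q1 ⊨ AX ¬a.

No

Sat(¬a) = {q0, q1, q4}
Sat(AX ¬a) = {s : every successor in {q0, q1, q4}} = {q2, q3, q4}
q1 ∉ Sat(AX ¬a) = {q2, q3, q4}, so the formula does not hold at q1.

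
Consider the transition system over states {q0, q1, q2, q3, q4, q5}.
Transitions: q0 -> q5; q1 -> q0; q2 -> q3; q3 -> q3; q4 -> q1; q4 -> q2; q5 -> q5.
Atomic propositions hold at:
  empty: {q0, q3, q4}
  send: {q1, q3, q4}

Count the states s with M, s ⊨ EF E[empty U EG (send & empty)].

Sat(send & empty) = {q3, q4}
EG (send & empty): greatest fixpoint, start Z0 = {q3, q4}, keep only states in Sat with some successor in Z. Z1 = {q3}; fixed.
Sat(EG (send & empty)) = {q3}
E[empty U EG (send & empty)]: least fixpoint, start Z0 = Sat(EG (send & empty)) = {q3}, add states in Sat(empty) with some successor in Z. Already a fixed point.
Sat(E[empty U EG (send & empty)]) = {q3}
EF E[empty U EG (send & empty)]: least fixpoint, start Z0 = {q3}, add states with some successor in Z. Z1 = {q2, q3}; Z2 = {q2, q3, q4}; fixed.
Sat(EF E[empty U EG (send & empty)]) = {q2, q3, q4}
|Sat(EF E[empty U EG (send & empty)])| = |{q2, q3, q4}| = 3.

3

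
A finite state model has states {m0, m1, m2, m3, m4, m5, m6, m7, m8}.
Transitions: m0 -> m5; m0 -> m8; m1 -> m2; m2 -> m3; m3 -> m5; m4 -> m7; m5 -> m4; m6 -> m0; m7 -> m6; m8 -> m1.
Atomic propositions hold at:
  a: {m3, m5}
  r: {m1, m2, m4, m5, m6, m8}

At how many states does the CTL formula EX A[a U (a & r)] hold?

3

Sat(a & r) = {m5}
A[a U (a & r)]: least fixpoint, start Z0 = Sat((a & r)) = {m5}, add states in Sat(a) with every successor in Z. Z1 = {m3, m5}; fixed.
Sat(A[a U (a & r)]) = {m3, m5}
Sat(EX A[a U (a & r)]) = {s : some successor in {m3, m5}} = {m0, m2, m3}
|Sat(EX A[a U (a & r)])| = |{m0, m2, m3}| = 3.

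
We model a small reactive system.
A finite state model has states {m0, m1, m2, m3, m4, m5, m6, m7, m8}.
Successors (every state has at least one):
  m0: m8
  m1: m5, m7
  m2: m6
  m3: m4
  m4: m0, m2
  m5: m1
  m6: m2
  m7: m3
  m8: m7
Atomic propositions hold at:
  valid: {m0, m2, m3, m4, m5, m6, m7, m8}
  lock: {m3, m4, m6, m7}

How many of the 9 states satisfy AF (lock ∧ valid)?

Sat(lock ∧ valid) = {m3, m4, m6, m7}
AF (lock ∧ valid): least fixpoint, start Z0 = {m3, m4, m6, m7}, add states with every successor in Z. Z1 = {m2, m3, m4, m6, m7, m8}; Z2 = {m0, m2, m3, m4, m6, m7, m8}; fixed.
Sat(AF (lock ∧ valid)) = {m0, m2, m3, m4, m6, m7, m8}
|Sat(AF (lock ∧ valid))| = |{m0, m2, m3, m4, m6, m7, m8}| = 7.

7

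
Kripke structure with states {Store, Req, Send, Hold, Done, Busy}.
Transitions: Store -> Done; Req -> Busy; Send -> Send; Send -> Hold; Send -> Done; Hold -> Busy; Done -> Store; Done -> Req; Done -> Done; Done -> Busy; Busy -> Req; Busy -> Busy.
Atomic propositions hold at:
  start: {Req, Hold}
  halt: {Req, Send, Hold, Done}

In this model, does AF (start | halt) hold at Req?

Sat(start | halt) = {Req, Send, Hold, Done}
AF (start | halt): least fixpoint, start Z0 = {Req, Send, Hold, Done}, add states with every successor in Z. Z1 = {Store, Req, Send, Hold, Done}; fixed.
Sat(AF (start | halt)) = {Store, Req, Send, Hold, Done}
Req ∈ Sat(AF (start | halt)) = {Store, Req, Send, Hold, Done}, so the formula holds at Req.

Yes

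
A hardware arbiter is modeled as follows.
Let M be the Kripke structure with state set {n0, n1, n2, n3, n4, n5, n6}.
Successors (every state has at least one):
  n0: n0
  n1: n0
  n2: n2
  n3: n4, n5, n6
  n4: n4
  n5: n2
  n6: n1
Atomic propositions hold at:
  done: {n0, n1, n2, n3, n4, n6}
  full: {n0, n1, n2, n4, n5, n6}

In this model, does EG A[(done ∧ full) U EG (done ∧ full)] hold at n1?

Sat(done ∧ full) = {n0, n1, n2, n4, n6}
EG (done ∧ full): greatest fixpoint, start Z0 = {n0, n1, n2, n4, n6}, keep only states in Sat with some successor in Z. Already a fixed point.
Sat(EG (done ∧ full)) = {n0, n1, n2, n4, n6}
A[(done ∧ full) U EG (done ∧ full)]: least fixpoint, start Z0 = Sat(EG (done ∧ full)) = {n0, n1, n2, n4, n6}, add states in Sat(done ∧ full) with every successor in Z. Already a fixed point.
Sat(A[(done ∧ full) U EG (done ∧ full)]) = {n0, n1, n2, n4, n6}
EG A[(done ∧ full) U EG (done ∧ full)]: greatest fixpoint, start Z0 = {n0, n1, n2, n4, n6}, keep only states in Sat with some successor in Z. Already a fixed point.
Sat(EG A[(done ∧ full) U EG (done ∧ full)]) = {n0, n1, n2, n4, n6}
n1 ∈ Sat(EG A[(done ∧ full) U EG (done ∧ full)]) = {n0, n1, n2, n4, n6}, so the formula holds at n1.

Yes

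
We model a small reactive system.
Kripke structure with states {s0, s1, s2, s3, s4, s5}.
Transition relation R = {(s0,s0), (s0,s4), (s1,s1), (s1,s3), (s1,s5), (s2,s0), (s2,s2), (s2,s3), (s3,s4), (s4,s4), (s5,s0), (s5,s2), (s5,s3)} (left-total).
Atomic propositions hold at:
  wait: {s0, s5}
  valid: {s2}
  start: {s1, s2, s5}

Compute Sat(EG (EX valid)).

Sat(EX valid) = {s : some successor in {s2}} = {s2, s5}
EG (EX valid): greatest fixpoint, start Z0 = {s2, s5}, keep only states in Sat with some successor in Z. Already a fixed point.
Sat(EG (EX valid)) = {s2, s5}

{s2, s5}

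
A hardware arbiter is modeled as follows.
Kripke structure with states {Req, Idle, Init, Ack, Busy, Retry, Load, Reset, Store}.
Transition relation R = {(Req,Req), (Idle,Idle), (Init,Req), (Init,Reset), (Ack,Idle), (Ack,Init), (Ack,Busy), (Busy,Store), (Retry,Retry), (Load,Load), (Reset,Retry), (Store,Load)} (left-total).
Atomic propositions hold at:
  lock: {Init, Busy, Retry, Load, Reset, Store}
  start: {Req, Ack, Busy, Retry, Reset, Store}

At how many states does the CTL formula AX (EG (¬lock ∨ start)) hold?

Sat(¬lock) = {Req, Idle, Ack}
Sat(¬lock ∨ start) = {Req, Idle, Ack, Busy, Retry, Reset, Store}
EG (¬lock ∨ start): greatest fixpoint, start Z0 = {Req, Idle, Ack, Busy, Retry, Reset, Store}, keep only states in Sat with some successor in Z. Z1 = {Req, Idle, Ack, Busy, Retry, Reset}; Z2 = {Req, Idle, Ack, Retry, Reset}; fixed.
Sat(EG (¬lock ∨ start)) = {Req, Idle, Ack, Retry, Reset}
Sat(AX (EG (¬lock ∨ start))) = {s : every successor in {Req, Idle, Ack, Retry, Reset}} = {Req, Idle, Init, Retry, Reset}
|Sat(AX (EG (¬lock ∨ start)))| = |{Req, Idle, Init, Retry, Reset}| = 5.

5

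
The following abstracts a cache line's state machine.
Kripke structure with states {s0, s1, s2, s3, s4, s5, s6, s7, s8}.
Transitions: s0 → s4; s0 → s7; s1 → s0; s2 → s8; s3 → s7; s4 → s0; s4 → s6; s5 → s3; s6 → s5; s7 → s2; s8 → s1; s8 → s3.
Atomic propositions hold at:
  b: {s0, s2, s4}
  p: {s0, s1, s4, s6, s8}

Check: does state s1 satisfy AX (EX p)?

Yes

Sat(EX p) = {s : some successor in {s0, s1, s4, s6, s8}} = {s0, s1, s2, s4, s8}
Sat(AX (EX p)) = {s : every successor in {s0, s1, s2, s4, s8}} = {s1, s2, s7}
s1 ∈ Sat(AX (EX p)) = {s1, s2, s7}, so the formula holds at s1.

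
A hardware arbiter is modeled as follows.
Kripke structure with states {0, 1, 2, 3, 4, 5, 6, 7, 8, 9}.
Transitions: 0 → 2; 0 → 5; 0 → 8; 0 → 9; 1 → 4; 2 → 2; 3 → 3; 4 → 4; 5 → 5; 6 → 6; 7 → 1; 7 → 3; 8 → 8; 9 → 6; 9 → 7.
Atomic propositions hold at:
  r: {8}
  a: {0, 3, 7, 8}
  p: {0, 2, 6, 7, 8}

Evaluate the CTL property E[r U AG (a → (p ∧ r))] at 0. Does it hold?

No

Sat(p ∧ r) = {8}
Sat(a → (p ∧ r)) = {1, 2, 4, 5, 6, 8, 9}
AG (a → (p ∧ r)): greatest fixpoint, start Z0 = {1, 2, 4, 5, 6, 8, 9}, keep only states in Sat with every successor in Z. Z1 = {1, 2, 4, 5, 6, 8}; fixed.
Sat(AG (a → (p ∧ r))) = {1, 2, 4, 5, 6, 8}
E[r U AG (a → (p ∧ r))]: least fixpoint, start Z0 = Sat(AG (a → (p ∧ r))) = {1, 2, 4, 5, 6, 8}, add states in Sat(r) with some successor in Z. Already a fixed point.
Sat(E[r U AG (a → (p ∧ r))]) = {1, 2, 4, 5, 6, 8}
0 ∉ Sat(E[r U AG (a → (p ∧ r))]) = {1, 2, 4, 5, 6, 8}, so the formula does not hold at 0.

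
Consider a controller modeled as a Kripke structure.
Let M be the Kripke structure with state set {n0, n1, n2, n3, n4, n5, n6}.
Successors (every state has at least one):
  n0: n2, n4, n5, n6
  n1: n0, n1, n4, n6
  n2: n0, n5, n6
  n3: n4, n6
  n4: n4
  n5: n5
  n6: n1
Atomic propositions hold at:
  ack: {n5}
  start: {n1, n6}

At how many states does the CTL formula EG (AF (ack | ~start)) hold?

5

Sat(~start) = {n0, n2, n3, n4, n5}
Sat(ack | ~start) = {n0, n2, n3, n4, n5}
AF (ack | ~start): least fixpoint, start Z0 = {n0, n2, n3, n4, n5}, add states with every successor in Z. Already a fixed point.
Sat(AF (ack | ~start)) = {n0, n2, n3, n4, n5}
EG (AF (ack | ~start)): greatest fixpoint, start Z0 = {n0, n2, n3, n4, n5}, keep only states in Sat with some successor in Z. Already a fixed point.
Sat(EG (AF (ack | ~start))) = {n0, n2, n3, n4, n5}
|Sat(EG (AF (ack | ~start)))| = |{n0, n2, n3, n4, n5}| = 5.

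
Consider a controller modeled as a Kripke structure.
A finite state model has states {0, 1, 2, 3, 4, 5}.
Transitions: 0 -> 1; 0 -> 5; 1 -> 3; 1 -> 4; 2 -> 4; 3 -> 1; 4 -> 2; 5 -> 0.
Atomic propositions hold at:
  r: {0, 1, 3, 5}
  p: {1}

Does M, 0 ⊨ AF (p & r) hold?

No

Sat(p & r) = {1}
AF (p & r): least fixpoint, start Z0 = {1}, add states with every successor in Z. Z1 = {1, 3}; fixed.
Sat(AF (p & r)) = {1, 3}
0 ∉ Sat(AF (p & r)) = {1, 3}, so the formula does not hold at 0.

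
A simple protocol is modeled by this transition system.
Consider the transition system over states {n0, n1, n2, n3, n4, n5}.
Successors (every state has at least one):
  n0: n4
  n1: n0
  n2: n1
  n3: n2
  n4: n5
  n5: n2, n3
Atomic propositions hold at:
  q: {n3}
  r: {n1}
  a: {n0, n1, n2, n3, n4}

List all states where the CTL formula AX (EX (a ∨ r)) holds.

{n1, n2, n3, n4, n5}

Sat(a ∨ r) = {n0, n1, n2, n3, n4}
Sat(EX (a ∨ r)) = {s : some successor in {n0, n1, n2, n3, n4}} = {n0, n1, n2, n3, n5}
Sat(AX (EX (a ∨ r))) = {s : every successor in {n0, n1, n2, n3, n5}} = {n1, n2, n3, n4, n5}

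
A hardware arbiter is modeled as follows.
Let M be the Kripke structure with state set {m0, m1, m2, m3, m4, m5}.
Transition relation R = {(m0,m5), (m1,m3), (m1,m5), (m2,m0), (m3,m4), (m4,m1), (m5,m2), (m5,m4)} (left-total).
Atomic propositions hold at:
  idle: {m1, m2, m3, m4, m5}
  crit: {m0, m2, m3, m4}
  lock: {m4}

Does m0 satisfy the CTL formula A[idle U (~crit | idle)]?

No

Sat(~crit) = {m1, m5}
Sat(~crit | idle) = {m1, m2, m3, m4, m5}
A[idle U (~crit | idle)]: least fixpoint, start Z0 = Sat((~crit | idle)) = {m1, m2, m3, m4, m5}, add states in Sat(idle) with every successor in Z. Already a fixed point.
Sat(A[idle U (~crit | idle)]) = {m1, m2, m3, m4, m5}
m0 ∉ Sat(A[idle U (~crit | idle)]) = {m1, m2, m3, m4, m5}, so the formula does not hold at m0.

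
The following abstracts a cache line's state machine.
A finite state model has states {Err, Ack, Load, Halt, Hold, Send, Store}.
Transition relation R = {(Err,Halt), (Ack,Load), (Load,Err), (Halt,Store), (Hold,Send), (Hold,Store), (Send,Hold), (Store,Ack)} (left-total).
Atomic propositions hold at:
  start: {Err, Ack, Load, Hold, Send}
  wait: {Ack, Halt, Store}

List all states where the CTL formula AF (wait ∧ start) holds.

{Err, Ack, Load, Halt, Store}

Sat(wait ∧ start) = {Ack}
AF (wait ∧ start): least fixpoint, start Z0 = {Ack}, add states with every successor in Z. Z1 = {Ack, Store}; Z2 = {Ack, Halt, Store}; Z3 = {Err, Ack, Halt, Store}; Z4 = {Err, Ack, Load, Halt, Store}; fixed.
Sat(AF (wait ∧ start)) = {Err, Ack, Load, Halt, Store}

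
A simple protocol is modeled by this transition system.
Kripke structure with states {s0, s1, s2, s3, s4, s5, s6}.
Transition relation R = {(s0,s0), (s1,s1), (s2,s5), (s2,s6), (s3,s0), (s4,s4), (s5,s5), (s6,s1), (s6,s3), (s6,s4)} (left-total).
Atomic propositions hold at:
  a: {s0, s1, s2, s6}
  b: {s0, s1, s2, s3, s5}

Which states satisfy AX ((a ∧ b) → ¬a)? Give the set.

Sat(a ∧ b) = {s0, s1, s2}
Sat(¬a) = {s3, s4, s5}
Sat((a ∧ b) → ¬a) = {s3, s4, s5, s6}
Sat(AX ((a ∧ b) → ¬a)) = {s : every successor in {s3, s4, s5, s6}} = {s2, s4, s5}

{s2, s4, s5}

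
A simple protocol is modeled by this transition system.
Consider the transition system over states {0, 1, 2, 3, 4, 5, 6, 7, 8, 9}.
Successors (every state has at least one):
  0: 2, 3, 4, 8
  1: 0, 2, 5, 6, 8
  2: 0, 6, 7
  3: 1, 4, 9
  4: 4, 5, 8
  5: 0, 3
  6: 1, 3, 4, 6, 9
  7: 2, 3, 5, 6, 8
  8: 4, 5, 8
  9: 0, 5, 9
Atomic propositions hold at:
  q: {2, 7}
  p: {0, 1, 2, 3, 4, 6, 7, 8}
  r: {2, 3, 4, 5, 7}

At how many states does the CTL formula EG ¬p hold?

1

Sat(¬p) = {5, 9}
EG ¬p: greatest fixpoint, start Z0 = {5, 9}, keep only states in Sat with some successor in Z. Z1 = {9}; fixed.
Sat(EG ¬p) = {9}
|Sat(EG ¬p)| = |{9}| = 1.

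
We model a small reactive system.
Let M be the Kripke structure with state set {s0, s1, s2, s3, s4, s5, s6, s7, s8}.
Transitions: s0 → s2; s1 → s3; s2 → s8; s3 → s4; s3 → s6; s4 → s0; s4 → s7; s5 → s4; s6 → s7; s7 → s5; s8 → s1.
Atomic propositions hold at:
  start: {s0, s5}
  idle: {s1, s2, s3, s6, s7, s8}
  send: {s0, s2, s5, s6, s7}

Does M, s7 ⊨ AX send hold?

Yes

Sat(AX send) = {s : every successor in {s0, s2, s5, s6, s7}} = {s0, s4, s6, s7}
s7 ∈ Sat(AX send) = {s0, s4, s6, s7}, so the formula holds at s7.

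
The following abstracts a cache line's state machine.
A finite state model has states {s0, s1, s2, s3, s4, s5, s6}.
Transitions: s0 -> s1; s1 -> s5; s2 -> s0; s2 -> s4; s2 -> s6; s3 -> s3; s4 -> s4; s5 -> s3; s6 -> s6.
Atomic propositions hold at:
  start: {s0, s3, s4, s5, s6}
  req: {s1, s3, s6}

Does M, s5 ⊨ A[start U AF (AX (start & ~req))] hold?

No

Sat(~req) = {s0, s2, s4, s5}
Sat(start & ~req) = {s0, s4, s5}
Sat(AX (start & ~req)) = {s : every successor in {s0, s4, s5}} = {s1, s4}
AF (AX (start & ~req)): least fixpoint, start Z0 = {s1, s4}, add states with every successor in Z. Z1 = {s0, s1, s4}; fixed.
Sat(AF (AX (start & ~req))) = {s0, s1, s4}
A[start U AF (AX (start & ~req))]: least fixpoint, start Z0 = Sat(AF (AX (start & ~req))) = {s0, s1, s4}, add states in Sat(start) with every successor in Z. Already a fixed point.
Sat(A[start U AF (AX (start & ~req))]) = {s0, s1, s4}
s5 ∉ Sat(A[start U AF (AX (start & ~req))]) = {s0, s1, s4}, so the formula does not hold at s5.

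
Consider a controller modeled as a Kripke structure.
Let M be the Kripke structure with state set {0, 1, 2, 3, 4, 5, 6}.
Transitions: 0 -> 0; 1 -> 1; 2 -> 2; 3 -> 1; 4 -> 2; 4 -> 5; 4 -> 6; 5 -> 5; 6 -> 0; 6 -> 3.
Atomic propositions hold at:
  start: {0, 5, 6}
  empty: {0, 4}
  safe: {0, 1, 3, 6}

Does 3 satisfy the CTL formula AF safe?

AF safe: least fixpoint, start Z0 = {0, 1, 3, 6}, add states with every successor in Z. Already a fixed point.
Sat(AF safe) = {0, 1, 3, 6}
3 ∈ Sat(AF safe) = {0, 1, 3, 6}, so the formula holds at 3.

Yes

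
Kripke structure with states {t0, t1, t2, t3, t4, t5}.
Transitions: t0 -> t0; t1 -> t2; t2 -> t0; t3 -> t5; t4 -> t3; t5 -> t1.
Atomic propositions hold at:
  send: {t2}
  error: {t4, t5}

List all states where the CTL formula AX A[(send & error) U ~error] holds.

{t0, t1, t2, t4, t5}

Sat(send & error) = ∅
Sat(~error) = {t0, t1, t2, t3}
A[(send & error) U ~error]: least fixpoint, start Z0 = Sat(~error) = {t0, t1, t2, t3}, add states in Sat(send & error) with every successor in Z. Already a fixed point.
Sat(A[(send & error) U ~error]) = {t0, t1, t2, t3}
Sat(AX A[(send & error) U ~error]) = {s : every successor in {t0, t1, t2, t3}} = {t0, t1, t2, t4, t5}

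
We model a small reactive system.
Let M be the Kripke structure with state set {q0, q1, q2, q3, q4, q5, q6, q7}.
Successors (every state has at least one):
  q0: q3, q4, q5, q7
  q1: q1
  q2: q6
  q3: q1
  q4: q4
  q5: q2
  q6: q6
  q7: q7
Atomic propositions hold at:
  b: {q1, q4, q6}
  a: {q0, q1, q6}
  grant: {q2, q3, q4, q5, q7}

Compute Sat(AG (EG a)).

EG a: greatest fixpoint, start Z0 = {q0, q1, q6}, keep only states in Sat with some successor in Z. Z1 = {q1, q6}; fixed.
Sat(EG a) = {q1, q6}
AG (EG a): greatest fixpoint, start Z0 = {q1, q6}, keep only states in Sat with every successor in Z. Already a fixed point.
Sat(AG (EG a)) = {q1, q6}

{q1, q6}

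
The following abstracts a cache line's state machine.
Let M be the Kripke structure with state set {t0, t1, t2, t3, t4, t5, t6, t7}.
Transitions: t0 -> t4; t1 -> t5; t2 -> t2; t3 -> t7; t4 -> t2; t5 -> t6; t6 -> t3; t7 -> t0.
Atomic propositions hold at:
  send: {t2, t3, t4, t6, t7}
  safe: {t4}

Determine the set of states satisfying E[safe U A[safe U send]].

{t2, t3, t4, t6, t7}

A[safe U send]: least fixpoint, start Z0 = Sat(send) = {t2, t3, t4, t6, t7}, add states in Sat(safe) with every successor in Z. Already a fixed point.
Sat(A[safe U send]) = {t2, t3, t4, t6, t7}
E[safe U A[safe U send]]: least fixpoint, start Z0 = Sat(A[safe U send]) = {t2, t3, t4, t6, t7}, add states in Sat(safe) with some successor in Z. Already a fixed point.
Sat(E[safe U A[safe U send]]) = {t2, t3, t4, t6, t7}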